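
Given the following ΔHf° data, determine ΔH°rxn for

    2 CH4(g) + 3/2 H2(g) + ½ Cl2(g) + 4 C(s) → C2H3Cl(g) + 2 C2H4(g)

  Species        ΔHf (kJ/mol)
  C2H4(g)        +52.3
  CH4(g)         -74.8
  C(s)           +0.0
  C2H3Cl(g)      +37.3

Products: 1·(+37.3) + 2·(+52.3) = +141.9
Reactants: 2·(-74.8) + 3/2·(+0.0) + 1/2·(+0.0) + 4·(+0.0) = -149.6
ΔH°rxn = (+141.9) − (-149.6) = 291.5 kJ/mol

ΔH°rxn = 291.5 kJ/mol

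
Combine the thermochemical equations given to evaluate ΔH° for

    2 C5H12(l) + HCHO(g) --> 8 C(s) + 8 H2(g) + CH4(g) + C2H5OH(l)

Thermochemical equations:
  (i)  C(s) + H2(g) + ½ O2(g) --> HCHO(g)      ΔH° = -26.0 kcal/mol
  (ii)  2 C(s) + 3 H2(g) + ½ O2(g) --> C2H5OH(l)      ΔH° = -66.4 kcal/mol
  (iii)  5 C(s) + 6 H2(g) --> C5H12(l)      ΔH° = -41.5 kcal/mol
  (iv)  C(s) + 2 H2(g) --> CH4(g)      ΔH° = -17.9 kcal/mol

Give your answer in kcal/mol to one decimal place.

ΔH° = 24.7 kcal/mol

(i) reversed (HCHO(g) must end up as a reactant): +26.0 kcal/mol
(ii) as written (C2H5OH(l) already on the product side): -66.4 kcal/mol
(iii) reversed and × 2 (C5H12(l) must end up as a reactant; ×2 to match 2 C5H12(l) in the target): (-2)·(-41.5) = +83.0 kcal/mol
(iv) as written (CH4(g) already on the product side): -17.9 kcal/mol
Since enthalpy is a state function, ΔH° = (-1)·(-26.0) + (1)·(-66.4) + (-2)·(-41.5) + (1)·(-17.9) = 24.7 kcal/mol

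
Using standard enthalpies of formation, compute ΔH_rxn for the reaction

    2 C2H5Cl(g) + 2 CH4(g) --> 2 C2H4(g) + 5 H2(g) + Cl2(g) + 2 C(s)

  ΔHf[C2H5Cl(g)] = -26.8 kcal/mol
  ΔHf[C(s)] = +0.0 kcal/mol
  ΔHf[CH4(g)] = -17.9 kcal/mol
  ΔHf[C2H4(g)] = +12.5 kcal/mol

ΔH_rxn = 114.4 kcal/mol

Products: 2·(+12.5) + 5·(+0.0) + 1·(+0.0) + 2·(+0.0) = +25.0
Reactants: 2·(-26.8) + 2·(-17.9) = -89.4
ΔH_rxn = (+25.0) − (-89.4) = 114.4 kcal/mol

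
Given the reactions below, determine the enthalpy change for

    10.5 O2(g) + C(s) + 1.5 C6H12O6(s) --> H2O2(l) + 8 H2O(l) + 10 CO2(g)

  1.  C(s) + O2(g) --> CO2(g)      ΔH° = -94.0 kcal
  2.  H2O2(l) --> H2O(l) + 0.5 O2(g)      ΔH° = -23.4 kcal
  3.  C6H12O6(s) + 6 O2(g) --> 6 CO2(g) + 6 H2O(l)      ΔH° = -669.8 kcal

eq. 1 as written: -94.0 kcal
eq. 2 reversed: +23.4 kcal
eq. 3 × 3/2: (3/2)·(-669.8) = -1004.7 kcal
ΔH° = (1)·(-94.0) + (-1)·(-23.4) + (3/2)·(-669.8) = -1075.3 kcal

ΔH° = -1075.3 kcal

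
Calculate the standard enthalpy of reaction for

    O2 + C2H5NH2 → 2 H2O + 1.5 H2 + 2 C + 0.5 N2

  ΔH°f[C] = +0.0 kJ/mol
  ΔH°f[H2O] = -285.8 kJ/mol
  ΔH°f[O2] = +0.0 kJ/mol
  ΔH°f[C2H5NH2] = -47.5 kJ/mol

ΔH_rxn = -524.1 kJ/mol

Products: 2·(-285.8) + 3/2·(+0.0) + 2·(+0.0) + 1/2·(+0.0) = -571.6
Reactants: 1·(+0.0) + 1·(-47.5) = -47.5
ΔH_rxn = (-571.6) − (-47.5) = -524.1 kJ/mol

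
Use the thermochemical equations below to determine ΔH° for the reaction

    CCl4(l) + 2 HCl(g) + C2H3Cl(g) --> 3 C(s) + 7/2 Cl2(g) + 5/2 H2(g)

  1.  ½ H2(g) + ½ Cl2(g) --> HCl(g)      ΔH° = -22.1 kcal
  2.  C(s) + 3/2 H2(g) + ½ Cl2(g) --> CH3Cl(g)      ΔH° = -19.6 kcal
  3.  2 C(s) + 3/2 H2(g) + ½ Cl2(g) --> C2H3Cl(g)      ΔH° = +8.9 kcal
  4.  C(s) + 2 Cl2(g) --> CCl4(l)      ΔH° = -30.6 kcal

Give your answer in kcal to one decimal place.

ΔH° = 65.9 kcal

eq. 1 reversed and × 2 (reverse to put HCl(g) on the reactant side; ×2 to match 2 HCl(g) in the target): (-2)·(-22.1) = +44.2 kcal
eq. 2: not needed (CH3Cl(g) appears nowhere else).
eq. 3 reversed (C2H3Cl(g) must end up as a reactant): -8.9 kcal
eq. 4 reversed (reverse to put CCl4(l) on the reactant side): +30.6 kcal
ΔH° = (+44.2) + (-8.9) + (+30.6) = 65.9 kcal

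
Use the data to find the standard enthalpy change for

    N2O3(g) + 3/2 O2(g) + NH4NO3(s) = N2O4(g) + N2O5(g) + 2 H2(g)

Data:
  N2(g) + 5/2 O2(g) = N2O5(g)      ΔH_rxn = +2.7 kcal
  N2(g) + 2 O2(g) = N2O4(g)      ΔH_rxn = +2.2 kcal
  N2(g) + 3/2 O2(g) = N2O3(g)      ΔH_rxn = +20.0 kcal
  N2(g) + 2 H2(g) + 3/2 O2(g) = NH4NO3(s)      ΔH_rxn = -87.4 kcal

equation 1 as written (N2O5(g) already on the product side): +2.7 kcal
equation 2 as written (N2O4(g) already on the product side): +2.2 kcal
equation 3 reversed (N2O3(g) must end up as a reactant): -20.0 kcal
equation 4 reversed (reverse to put NH4NO3(s) on the reactant side): +87.4 kcal
ΔH_rxn = (1)·(+2.7) + (1)·(+2.2) + (-1)·(+20.0) + (-1)·(-87.4) = 72.3 kcal

ΔH_rxn = 72.3 kcal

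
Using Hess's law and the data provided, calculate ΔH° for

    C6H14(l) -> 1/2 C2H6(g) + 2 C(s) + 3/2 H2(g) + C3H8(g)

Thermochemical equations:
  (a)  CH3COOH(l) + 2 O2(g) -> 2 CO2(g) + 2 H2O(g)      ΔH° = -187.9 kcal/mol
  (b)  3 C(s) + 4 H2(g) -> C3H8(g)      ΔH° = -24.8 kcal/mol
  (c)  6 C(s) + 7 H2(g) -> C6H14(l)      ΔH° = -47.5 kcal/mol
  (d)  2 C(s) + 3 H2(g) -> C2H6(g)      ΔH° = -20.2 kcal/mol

(a): not needed.
(b) as written: -24.8 kcal/mol
(c) reversed: +47.5 kcal/mol
(d) × 1/2: (1/2)·(-20.2) = -10.1 kcal/mol
ΔH° = (-24.8) + (+47.5) + (-10.1) = 12.6 kcal/mol

ΔH° = 12.6 kcal/mol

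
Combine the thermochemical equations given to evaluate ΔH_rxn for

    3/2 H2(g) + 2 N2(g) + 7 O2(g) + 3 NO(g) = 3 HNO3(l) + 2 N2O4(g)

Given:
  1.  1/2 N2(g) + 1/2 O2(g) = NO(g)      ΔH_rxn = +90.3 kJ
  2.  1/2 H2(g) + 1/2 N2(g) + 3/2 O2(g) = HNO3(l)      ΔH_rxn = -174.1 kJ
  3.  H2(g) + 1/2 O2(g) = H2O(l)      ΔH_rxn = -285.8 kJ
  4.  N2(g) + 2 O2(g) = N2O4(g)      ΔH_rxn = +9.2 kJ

eq. 1 reversed and × 3 (reverse to put NO(g) on the reactant side; scale by 3 for the 3 NO(g)): (-3)·(+90.3) = -270.9 kJ
eq. 2 × 3 (scale by 3 for the 3 HNO3(l)): (3)·(-174.1) = -522.3 kJ
eq. 3: not needed (H2O(l) appears nowhere else).
eq. 4 × 2 (×2 to match 2 N2O4(g) in the target): (2)·(+9.2) = +18.4 kJ
ΔH_rxn = (-3)·(+90.3) + (3)·(-174.1) + (2)·(+9.2) = -774.8 kJ

ΔH_rxn = -774.8 kJ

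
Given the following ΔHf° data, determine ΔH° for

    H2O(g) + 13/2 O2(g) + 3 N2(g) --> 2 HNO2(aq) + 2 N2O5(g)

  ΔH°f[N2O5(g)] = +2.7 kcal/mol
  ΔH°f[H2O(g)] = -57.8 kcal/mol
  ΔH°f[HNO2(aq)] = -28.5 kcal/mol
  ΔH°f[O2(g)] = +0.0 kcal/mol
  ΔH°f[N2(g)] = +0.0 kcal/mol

ΔH° = 6.2 kcal/mol

Products: 2·(-28.5) + 2·(+2.7) = -51.6
Reactants: 1·(-57.8) + 13/2·(+0.0) + 3·(+0.0) = -57.8
ΔH° = (-51.6) − (-57.8) = 6.2 kcal/mol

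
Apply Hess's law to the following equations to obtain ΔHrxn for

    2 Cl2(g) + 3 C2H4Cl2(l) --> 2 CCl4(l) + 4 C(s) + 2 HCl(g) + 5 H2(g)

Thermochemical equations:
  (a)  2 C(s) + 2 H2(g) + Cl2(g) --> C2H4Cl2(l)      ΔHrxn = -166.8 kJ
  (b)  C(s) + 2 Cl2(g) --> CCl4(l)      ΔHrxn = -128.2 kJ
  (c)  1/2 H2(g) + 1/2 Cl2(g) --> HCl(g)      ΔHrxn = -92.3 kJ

ΔHrxn = 59.4 kJ

(a) reversed and × 3: (-3)·(-166.8) = +500.4 kJ
(b) × 2: (2)·(-128.2) = -256.4 kJ
(c) × 2: (2)·(-92.3) = -184.6 kJ
Summing the manipulated equations, ΔHrxn = (+500.4) + (-256.4) + (-184.6) = 59.4 kJ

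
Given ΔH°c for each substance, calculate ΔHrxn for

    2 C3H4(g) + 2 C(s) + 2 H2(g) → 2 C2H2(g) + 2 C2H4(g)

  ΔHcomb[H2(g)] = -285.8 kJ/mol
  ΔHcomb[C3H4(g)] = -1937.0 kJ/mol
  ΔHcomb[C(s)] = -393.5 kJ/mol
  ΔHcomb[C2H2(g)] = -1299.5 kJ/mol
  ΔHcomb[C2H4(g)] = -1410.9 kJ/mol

With combustion enthalpies, reactants minus products:
= [2·(-1937.0) + 2·(-393.5) + 2·(-285.8)] − [2·(-1299.5) + 2·(-1410.9)]
= 188.2 kJ/mol

ΔHrxn = 188.2 kJ/mol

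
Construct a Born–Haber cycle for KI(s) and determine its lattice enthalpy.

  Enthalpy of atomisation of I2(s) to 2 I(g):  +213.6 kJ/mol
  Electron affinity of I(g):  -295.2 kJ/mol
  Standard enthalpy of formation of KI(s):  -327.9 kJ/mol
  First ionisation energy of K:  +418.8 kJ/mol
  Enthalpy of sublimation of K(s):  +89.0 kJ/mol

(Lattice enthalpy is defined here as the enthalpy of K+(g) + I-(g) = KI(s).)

U = -647.3 kJ/mol

ΔHf° = 1·ΔHsub + 1·(ΣIE) + 1/2·D(I2) + 1·EA + U
-327.9 = 1·(+89.0) + 1·(+418.8) + 1/2·(+213.6) + 1·(-295.2) + U
U = -327.9 − (+319.4) = -647.3 kJ/mol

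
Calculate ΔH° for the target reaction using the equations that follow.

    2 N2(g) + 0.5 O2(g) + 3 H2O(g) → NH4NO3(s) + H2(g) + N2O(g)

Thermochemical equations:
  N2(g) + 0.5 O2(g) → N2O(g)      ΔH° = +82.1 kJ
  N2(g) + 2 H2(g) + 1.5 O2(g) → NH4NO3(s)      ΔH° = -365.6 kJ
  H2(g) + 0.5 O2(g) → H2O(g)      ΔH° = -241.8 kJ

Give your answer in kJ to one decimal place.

equation 1 as written: +82.1 kJ
equation 2 as written: -365.6 kJ
equation 3 reversed and × 3: (-3)·(-241.8) = +725.4 kJ
ΔH° = (+82.1) + (-365.6) + (+725.4) = 441.9 kJ

ΔH° = 441.9 kJ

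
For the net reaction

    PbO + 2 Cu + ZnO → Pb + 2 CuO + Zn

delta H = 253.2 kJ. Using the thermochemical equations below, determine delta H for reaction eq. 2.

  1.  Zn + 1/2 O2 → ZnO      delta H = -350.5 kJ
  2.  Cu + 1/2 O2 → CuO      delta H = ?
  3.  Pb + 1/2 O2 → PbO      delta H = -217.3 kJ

delta H = -157.3 kJ

eq. 1 reversed (reverse to put ZnO on the reactant side): +350.5 kJ
eq. 2 × 2 (×2 to match 2 CuO in the target): contributes 2·x
eq. 3 reversed (reverse to put PbO on the reactant side): +217.3 kJ
+253.2 = (+350.5) + (+217.3) + 2·x
x = (+253.2 − (+567.8)) / (2) = -157.3 kJ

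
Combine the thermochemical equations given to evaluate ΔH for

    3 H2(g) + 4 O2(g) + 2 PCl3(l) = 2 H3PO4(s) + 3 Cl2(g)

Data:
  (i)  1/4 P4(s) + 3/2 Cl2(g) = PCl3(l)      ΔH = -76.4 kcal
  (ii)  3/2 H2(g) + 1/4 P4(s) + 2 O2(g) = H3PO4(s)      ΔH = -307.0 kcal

(i) reversed and × 2 (PCl3(l) must end up as a reactant; scale by 2 for the 2 PCl3(l)): (-2)·(-76.4) = +152.8 kcal
(ii) × 2 (×2 to match 2 H3PO4(s) in the target): (2)·(-307.0) = -614.0 kcal
By Hess's law, ΔH = (+152.8) + (-614.0) = -461.2 kcal

ΔH = -461.2 kcal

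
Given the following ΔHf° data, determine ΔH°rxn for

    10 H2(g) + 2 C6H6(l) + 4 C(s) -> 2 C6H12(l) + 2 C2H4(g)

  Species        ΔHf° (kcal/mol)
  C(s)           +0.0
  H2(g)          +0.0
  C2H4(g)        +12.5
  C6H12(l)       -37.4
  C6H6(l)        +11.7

ΔH°rxn = Σ nΔHf°(products) − Σ nΔHf°(reactants).
Products: 2·(-37.4) + 2·(+12.5) = -49.8
Reactants: 10·(+0.0) + 2·(+11.7) + 4·(+0.0) = +23.4
ΔH°rxn = (-49.8) − (+23.4) = -73.2 kcal/mol

ΔH°rxn = -73.2 kcal/mol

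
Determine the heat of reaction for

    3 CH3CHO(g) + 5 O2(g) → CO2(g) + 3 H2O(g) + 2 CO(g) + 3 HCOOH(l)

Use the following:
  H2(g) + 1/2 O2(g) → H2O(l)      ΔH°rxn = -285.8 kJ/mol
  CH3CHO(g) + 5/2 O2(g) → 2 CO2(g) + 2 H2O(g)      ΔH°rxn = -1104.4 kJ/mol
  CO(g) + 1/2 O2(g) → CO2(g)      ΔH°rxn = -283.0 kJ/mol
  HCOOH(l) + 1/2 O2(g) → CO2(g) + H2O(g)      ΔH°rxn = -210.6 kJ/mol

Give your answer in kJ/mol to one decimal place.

equation 1: not needed (H2(g) appears nowhere else).
equation 2 × 3 (×3 to match 3 CH3CHO(g) in the target): (3)·(-1104.4) = -3313.2 kJ/mol
equation 3 reversed and × 2 (CO(g) must end up as a product; scale by 2 for the 2 CO(g)): (-2)·(-283.0) = +566.0 kJ/mol
equation 4 reversed and × 3 (reverse to put HCOOH(l) on the product side; ×3 to match 3 HCOOH(l) in the target): (-3)·(-210.6) = +631.8 kJ/mol
ΔH°rxn = (3)·(-1104.4) + (-2)·(-283.0) + (-3)·(-210.6) = -2115.4 kJ/mol

ΔH°rxn = -2115.4 kJ/mol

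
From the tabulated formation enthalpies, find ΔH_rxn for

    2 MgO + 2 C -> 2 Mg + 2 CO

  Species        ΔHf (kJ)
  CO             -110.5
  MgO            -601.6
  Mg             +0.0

ΔH°rxn = Σ nΔHf°(products) − Σ nΔHf°(reactants).
Products: 2·(+0.0) + 2·(-110.5) = -221.0
Reactants: 2·(-601.6) + 2·(+0.0) = -1203.2
ΔH_rxn = (-221.0) − (-1203.2) = 982.2 kJ

ΔH_rxn = 982.2 kJ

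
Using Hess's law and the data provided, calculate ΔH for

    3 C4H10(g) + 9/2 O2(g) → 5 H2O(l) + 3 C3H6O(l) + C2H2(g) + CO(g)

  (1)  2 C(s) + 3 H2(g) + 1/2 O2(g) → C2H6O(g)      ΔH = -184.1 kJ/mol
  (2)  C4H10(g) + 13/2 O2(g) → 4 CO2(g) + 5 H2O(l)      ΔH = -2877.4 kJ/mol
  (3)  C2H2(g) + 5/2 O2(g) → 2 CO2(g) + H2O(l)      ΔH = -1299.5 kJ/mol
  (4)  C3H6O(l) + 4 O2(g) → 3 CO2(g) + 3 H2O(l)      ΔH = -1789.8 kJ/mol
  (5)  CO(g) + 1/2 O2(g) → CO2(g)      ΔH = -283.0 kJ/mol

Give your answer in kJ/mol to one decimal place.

(1): not needed (C(s) appears nowhere else).
(2) × 3 (scale by 3 for the 3 C4H10(g)): (3)·(-2877.4) = -8632.2 kJ/mol
(3) reversed (reverse to put C2H2(g) on the product side): +1299.5 kJ/mol
(4) reversed and × 3 (C3H6O(l) must end up as a product; ×3 to match 3 C3H6O(l) in the target): (-3)·(-1789.8) = +5369.4 kJ/mol
(5) reversed (CO(g) must end up as a product): +283.0 kJ/mol
Summing the manipulated equations, ΔH = (-8632.2) + (+1299.5) + (+5369.4) + (+283.0) = -1680.3 kJ/mol

ΔH = -1680.3 kJ/mol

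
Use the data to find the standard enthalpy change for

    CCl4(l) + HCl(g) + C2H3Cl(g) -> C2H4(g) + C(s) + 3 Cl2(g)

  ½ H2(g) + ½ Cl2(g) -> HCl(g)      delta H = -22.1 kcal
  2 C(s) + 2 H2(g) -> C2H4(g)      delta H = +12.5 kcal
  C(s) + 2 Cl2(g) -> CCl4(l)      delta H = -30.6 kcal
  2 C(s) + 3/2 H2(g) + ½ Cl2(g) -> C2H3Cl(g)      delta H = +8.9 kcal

delta H = 56.3 kcal

equation 1 reversed (reverse to put HCl(g) on the reactant side): +22.1 kcal
equation 2 as written (C2H4(g) already on the product side): +12.5 kcal
equation 3 reversed (reverse to put CCl4(l) on the reactant side): +30.6 kcal
equation 4 reversed (C2H3Cl(g) must end up as a reactant): -8.9 kcal
By Hess's law, delta H = (-1)·(-22.1) + (1)·(+12.5) + (-1)·(-30.6) + (-1)·(+8.9) = 56.3 kcal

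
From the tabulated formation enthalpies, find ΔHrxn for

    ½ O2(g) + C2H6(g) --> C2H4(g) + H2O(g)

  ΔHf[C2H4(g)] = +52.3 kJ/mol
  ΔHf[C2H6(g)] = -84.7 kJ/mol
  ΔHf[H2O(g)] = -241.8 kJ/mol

ΔHrxn = -104.8 kJ/mol

Products: 1·(+52.3) + 1·(-241.8) = -189.5
Reactants: 1/2·(+0.0) + 1·(-84.7) = -84.7
ΔHrxn = (-189.5) − (-84.7) = -104.8 kJ/mol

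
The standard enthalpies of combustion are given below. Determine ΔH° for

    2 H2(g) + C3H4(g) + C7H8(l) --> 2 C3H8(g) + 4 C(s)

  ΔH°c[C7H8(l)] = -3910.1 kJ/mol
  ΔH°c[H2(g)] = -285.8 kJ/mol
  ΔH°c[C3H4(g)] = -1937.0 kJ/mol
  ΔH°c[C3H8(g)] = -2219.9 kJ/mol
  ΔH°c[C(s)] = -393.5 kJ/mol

Using ΔH = Σ nΔHc°(reactants) − Σ nΔHc°(products):
= [2·(-285.8) + 1·(-1937.0) + 1·(-3910.1)] − [2·(-2219.9) + 4·(-393.5)]
= -404.9 kJ/mol

ΔH° = -404.9 kJ/mol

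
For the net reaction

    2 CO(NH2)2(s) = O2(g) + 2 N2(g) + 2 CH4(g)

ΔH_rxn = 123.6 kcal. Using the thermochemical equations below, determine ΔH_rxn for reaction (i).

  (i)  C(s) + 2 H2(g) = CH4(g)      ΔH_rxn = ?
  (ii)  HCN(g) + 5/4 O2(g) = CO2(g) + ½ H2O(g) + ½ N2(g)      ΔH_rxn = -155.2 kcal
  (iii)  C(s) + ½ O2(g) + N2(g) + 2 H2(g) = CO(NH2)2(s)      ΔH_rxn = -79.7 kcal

(i) × 2: contributes 2·x
(ii): not needed.
(iii) reversed and × 2: (-2)·(-79.7) = +159.4 kcal
+123.6 = (+159.4) + 2·x
x = (+123.6 − (+159.4)) / (2) = -17.9 kcal

ΔH_rxn = -17.9 kcal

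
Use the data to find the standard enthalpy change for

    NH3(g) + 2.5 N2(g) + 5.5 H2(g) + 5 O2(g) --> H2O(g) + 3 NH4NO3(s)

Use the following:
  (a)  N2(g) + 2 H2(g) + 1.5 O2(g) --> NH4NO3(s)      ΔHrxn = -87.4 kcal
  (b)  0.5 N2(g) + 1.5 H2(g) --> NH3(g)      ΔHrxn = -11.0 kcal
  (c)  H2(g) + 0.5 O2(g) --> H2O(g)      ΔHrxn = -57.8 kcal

ΔHrxn = -309.0 kcal

(a) × 3: (3)·(-87.4) = -262.2 kcal
(b) reversed: +11.0 kcal
(c) as written: -57.8 kcal
ΔHrxn = (-262.2) + (+11.0) + (-57.8) = -309.0 kcal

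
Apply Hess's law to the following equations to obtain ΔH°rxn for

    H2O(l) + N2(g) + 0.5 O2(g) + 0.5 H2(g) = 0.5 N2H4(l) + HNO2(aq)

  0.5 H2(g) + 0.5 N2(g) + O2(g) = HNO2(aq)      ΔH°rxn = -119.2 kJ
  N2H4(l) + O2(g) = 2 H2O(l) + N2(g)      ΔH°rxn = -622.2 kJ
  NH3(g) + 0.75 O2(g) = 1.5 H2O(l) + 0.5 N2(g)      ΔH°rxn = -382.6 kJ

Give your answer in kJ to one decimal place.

ΔH°rxn = 191.9 kJ

equation 1 as written (HNO2(aq) already on the product side): -119.2 kJ
equation 2 reversed and × 1/2 (N2H4(l) must end up as a product; ×1/2 to match 1/2 N2H4(l) in the target): (-1/2)·(-622.2) = +311.1 kJ
equation 3: not needed (NH3(g) appears nowhere else).
ΔH°rxn = (1)·(-119.2) + (-1/2)·(-622.2) = 191.9 kJ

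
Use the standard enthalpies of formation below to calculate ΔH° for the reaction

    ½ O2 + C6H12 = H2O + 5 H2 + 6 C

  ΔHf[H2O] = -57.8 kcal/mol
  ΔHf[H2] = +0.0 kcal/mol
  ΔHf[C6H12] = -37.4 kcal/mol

ΔH°rxn = Σ nΔHf°(products) − Σ nΔHf°(reactants).
Products: 1·(-57.8) + 5·(+0.0) + 6·(+0.0) = -57.8
Reactants: 1/2·(+0.0) + 1·(-37.4) = -37.4
ΔH° = (-57.8) − (-37.4) = -20.4 kcal/mol

ΔH° = -20.4 kcal/mol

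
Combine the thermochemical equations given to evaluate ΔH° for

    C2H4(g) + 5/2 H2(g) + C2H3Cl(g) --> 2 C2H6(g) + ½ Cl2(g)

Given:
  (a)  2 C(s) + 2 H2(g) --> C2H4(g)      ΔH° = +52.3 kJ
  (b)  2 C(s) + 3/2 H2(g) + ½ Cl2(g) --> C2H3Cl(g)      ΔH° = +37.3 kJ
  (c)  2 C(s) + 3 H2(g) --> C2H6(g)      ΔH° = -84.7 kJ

(a) reversed (C2H4(g) must end up as a reactant): -52.3 kJ
(b) reversed (reverse to put C2H3Cl(g) on the reactant side): -37.3 kJ
(c) × 2 (scale by 2 for the 2 C2H6(g)): (2)·(-84.7) = -169.4 kJ
Summing the manipulated equations, ΔH° = (-52.3) + (-37.3) + (-169.4) = -259.0 kJ

ΔH° = -259.0 kJ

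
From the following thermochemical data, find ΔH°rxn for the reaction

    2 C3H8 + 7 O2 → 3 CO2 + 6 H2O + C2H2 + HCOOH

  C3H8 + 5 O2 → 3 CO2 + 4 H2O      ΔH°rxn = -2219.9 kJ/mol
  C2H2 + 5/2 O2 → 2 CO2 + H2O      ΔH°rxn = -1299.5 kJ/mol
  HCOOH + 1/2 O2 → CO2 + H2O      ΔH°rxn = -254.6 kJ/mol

ΔH°rxn = -2885.7 kJ/mol

equation 1 × 2: (2)·(-2219.9) = -4439.8 kJ/mol
equation 2 reversed: +1299.5 kJ/mol
equation 3 reversed: +254.6 kJ/mol
Summing the manipulated equations, ΔH°rxn = (-4439.8) + (+1299.5) + (+254.6) = -2885.7 kJ/mol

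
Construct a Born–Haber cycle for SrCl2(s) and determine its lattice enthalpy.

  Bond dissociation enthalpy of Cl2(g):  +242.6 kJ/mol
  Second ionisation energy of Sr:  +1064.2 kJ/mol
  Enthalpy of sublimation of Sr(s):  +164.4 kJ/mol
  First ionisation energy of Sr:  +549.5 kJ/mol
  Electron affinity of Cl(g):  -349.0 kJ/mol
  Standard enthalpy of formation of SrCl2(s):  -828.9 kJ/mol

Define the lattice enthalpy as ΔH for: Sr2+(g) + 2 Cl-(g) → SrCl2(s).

ΔHf° = 1·ΔHsub + 1·(ΣIE) + 1·D(Cl2) + 2·EA + U
-828.9 = 1·(+164.4) + 1·(+1613.7) + 1·(+242.6) + 2·(-349.0) + U
U = -828.9 − (+1322.7) = -2151.6 kJ/mol

U = -2151.6 kJ/mol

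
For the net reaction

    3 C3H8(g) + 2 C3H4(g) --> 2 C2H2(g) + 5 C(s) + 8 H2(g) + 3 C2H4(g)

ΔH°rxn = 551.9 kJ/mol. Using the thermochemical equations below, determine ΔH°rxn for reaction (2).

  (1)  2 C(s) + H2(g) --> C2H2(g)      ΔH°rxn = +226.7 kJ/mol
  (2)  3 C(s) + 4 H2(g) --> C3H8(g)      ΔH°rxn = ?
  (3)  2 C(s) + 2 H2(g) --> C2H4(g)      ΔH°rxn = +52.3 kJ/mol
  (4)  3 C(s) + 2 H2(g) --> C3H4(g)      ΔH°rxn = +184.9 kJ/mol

ΔH°rxn = -103.8 kJ/mol

(1) × 2 (scale by 2 for the 2 C2H2(g)): (2)·(+226.7) = +453.4 kJ/mol
(2) reversed and × 3 (reverse to put C3H8(g) on the reactant side; ×3 to match 3 C3H8(g) in the target): contributes −3·x
(3) × 3 (scale by 3 for the 3 C2H4(g)): (3)·(+52.3) = +156.9 kJ/mol
(4) reversed and × 2 (C3H4(g) must end up as a reactant; scale by 2 for the 2 C3H4(g)): (-2)·(+184.9) = -369.8 kJ/mol
+551.9 = (+453.4) + (+156.9) + (-369.8) − 3·x
x = (+551.9 − (+240.5)) / (-3) = -103.8 kJ/mol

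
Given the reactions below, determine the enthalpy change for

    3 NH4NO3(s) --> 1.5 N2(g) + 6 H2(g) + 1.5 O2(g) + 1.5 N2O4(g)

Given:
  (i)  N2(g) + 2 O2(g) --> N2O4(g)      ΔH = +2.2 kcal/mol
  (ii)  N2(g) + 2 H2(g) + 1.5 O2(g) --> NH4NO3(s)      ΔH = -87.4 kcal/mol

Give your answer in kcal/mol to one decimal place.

(i) × 3/2 (×3/2 to match 3/2 N2O4(g) in the target): (3/2)·(+2.2) = +3.3 kcal/mol
(ii) reversed and × 3 (reverse to put NH4NO3(s) on the reactant side; scale by 3 for the 3 NH4NO3(s)): (-3)·(-87.4) = +262.2 kcal/mol
By Hess's law, ΔH = (+3.3) + (+262.2) = 265.5 kcal/mol

ΔH = 265.5 kcal/mol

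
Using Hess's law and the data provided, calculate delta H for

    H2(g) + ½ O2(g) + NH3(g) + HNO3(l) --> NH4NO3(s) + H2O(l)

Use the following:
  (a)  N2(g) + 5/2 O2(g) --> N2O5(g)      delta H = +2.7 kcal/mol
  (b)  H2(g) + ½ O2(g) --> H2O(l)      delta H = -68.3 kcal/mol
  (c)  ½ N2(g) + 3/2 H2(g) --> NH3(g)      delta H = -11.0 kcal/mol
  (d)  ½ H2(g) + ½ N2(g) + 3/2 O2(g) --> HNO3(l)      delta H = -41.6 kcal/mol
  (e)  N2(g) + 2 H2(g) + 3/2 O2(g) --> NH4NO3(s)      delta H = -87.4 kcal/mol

delta H = -103.1 kcal/mol

(a): not needed.
(b) as written: -68.3 kcal/mol
(c) reversed: +11.0 kcal/mol
(d) reversed: +41.6 kcal/mol
(e) as written: -87.4 kcal/mol
delta H = (-68.3) + (+11.0) + (+41.6) + (-87.4) = -103.1 kcal/mol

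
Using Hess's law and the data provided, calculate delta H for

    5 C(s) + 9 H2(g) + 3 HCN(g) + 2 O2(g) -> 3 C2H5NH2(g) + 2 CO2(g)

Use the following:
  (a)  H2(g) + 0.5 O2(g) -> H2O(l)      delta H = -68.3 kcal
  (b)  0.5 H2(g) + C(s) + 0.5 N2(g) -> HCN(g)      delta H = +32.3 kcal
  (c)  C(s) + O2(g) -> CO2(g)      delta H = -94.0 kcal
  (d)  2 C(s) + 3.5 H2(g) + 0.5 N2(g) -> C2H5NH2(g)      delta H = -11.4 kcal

delta H = -319.1 kcal

(a): not needed.
(b) reversed and × 3: (-3)·(+32.3) = -96.9 kcal
(c) × 2: (2)·(-94.0) = -188.0 kcal
(d) × 3: (3)·(-11.4) = -34.2 kcal
delta H = (-96.9) + (-188.0) + (-34.2) = -319.1 kcal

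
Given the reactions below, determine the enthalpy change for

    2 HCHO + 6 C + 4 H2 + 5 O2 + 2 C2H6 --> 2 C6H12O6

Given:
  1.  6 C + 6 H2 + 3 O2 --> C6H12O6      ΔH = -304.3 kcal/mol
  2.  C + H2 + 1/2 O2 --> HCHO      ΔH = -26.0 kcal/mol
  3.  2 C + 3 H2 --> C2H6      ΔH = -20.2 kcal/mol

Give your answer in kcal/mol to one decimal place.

ΔH = -516.2 kcal/mol

eq. 1 × 2: (2)·(-304.3) = -608.6 kcal/mol
eq. 2 reversed and × 2: (-2)·(-26.0) = +52.0 kcal/mol
eq. 3 reversed and × 2: (-2)·(-20.2) = +40.4 kcal/mol
Combining the equations, ΔH = (2)·(-304.3) + (-2)·(-26.0) + (-2)·(-20.2) = -516.2 kcal/mol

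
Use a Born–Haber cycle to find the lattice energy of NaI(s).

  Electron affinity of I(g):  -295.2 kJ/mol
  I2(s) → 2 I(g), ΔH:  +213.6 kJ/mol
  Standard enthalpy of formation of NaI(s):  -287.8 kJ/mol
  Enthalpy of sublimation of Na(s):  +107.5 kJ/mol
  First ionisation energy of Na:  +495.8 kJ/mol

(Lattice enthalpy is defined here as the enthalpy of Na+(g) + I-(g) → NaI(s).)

U = -702.7 kJ/mol

ΔHf° = 1·ΔHsub + 1·(ΣIE) + 1/2·D(I2) + 1·EA + U
-287.8 = 1·(+107.5) + 1·(+495.8) + 1/2·(+213.6) + 1·(-295.2) + U
U = -287.8 − (+414.9) = -702.7 kJ/mol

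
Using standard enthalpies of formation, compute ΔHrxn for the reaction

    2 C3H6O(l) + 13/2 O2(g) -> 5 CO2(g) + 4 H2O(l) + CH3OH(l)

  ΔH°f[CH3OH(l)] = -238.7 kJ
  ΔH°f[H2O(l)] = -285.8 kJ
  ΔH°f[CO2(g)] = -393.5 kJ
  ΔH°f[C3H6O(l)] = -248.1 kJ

Products: 5·(-393.5) + 4·(-285.8) + 1·(-238.7) = -3349.4
Reactants: 2·(-248.1) + 13/2·(+0.0) = -496.2
ΔHrxn = (-3349.4) − (-496.2) = -2853.2 kJ

ΔHrxn = -2853.2 kJ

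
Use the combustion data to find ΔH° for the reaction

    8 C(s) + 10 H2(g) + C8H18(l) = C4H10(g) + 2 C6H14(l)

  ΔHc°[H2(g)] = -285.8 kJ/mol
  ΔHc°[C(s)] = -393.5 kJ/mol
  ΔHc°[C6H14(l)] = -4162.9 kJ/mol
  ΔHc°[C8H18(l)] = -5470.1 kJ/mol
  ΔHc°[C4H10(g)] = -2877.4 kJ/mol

ΔH° = -272.9 kJ/mol

With combustion enthalpies, reactants minus products:
= [8·(-393.5) + 10·(-285.8) + 1·(-5470.1)] − [1·(-2877.4) + 2·(-4162.9)]
= -272.9 kJ/mol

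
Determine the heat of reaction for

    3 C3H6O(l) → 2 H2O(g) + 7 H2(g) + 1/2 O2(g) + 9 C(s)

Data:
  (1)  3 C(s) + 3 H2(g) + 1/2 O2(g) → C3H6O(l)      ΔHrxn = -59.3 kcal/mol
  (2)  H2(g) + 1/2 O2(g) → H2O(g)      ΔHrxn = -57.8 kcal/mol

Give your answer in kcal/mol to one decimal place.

ΔHrxn = 62.3 kcal/mol

(1) reversed and × 3 (C3H6O(l) must end up as a reactant; scale by 3 for the 3 C3H6O(l)): (-3)·(-59.3) = +177.9 kcal/mol
(2) × 2 (scale by 2 for the 2 H2O(g)): (2)·(-57.8) = -115.6 kcal/mol
By Hess's law, ΔHrxn = (+177.9) + (-115.6) = 62.3 kcal/mol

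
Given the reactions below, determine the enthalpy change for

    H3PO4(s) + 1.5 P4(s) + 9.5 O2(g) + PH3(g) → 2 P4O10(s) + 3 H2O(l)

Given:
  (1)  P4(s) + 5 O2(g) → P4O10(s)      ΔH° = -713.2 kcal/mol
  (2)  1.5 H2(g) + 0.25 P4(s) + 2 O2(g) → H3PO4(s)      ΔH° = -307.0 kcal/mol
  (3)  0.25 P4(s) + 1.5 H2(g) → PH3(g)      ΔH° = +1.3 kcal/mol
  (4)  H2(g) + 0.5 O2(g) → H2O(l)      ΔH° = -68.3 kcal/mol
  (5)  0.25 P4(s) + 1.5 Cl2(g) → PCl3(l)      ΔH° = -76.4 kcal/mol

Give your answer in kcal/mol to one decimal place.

(1) × 2 (×2 to match 2 P4O10(s) in the target): (2)·(-713.2) = -1426.4 kcal/mol
(2) reversed (reverse to put H3PO4(s) on the reactant side): +307.0 kcal/mol
(3) reversed (PH3(g) must end up as a reactant): -1.3 kcal/mol
(4) × 3 (scale by 3 for the 3 H2O(l)): (3)·(-68.3) = -204.9 kcal/mol
(5): not needed (PCl3(l) appears nowhere else).
Summing the manipulated equations, ΔH° = (2)·(-713.2) + (-1)·(-307.0) + (-1)·(+1.3) + (3)·(-68.3) = -1325.6 kcal/mol

ΔH° = -1325.6 kcal/mol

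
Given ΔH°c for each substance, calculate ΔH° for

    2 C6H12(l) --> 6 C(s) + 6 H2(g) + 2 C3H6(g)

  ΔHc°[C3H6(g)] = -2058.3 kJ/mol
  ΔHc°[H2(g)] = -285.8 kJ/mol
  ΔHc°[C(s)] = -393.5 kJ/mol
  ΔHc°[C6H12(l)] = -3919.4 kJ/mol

ΔH° = 353.6 kJ/mol

With combustion enthalpies, reactants minus products:
= [2·(-3919.4)] − [6·(-393.5) + 6·(-285.8) + 2·(-2058.3)]
= 353.6 kJ/mol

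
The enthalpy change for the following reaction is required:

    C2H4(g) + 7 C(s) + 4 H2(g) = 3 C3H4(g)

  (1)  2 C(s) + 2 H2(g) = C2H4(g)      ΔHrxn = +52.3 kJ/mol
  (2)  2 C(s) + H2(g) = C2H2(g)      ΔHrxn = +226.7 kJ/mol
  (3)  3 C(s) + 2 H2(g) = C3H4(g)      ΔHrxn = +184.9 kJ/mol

ΔHrxn = 502.4 kJ/mol

(1) reversed: -52.3 kJ/mol
(2): not needed.
(3) × 3: (3)·(+184.9) = +554.7 kJ/mol
By Hess's law, ΔHrxn = (-1)·(+52.3) + (3)·(+184.9) = 502.4 kJ/mol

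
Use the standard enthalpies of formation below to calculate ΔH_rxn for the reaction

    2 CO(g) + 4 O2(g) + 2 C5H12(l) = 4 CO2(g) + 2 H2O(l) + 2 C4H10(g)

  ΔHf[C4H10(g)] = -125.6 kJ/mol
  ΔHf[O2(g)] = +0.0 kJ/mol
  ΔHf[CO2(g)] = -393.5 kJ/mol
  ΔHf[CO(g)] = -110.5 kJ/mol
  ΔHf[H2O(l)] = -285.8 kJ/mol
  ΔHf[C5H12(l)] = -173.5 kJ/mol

ΔH_rxn = -1828.8 kJ/mol

ΔH°rxn = Σ nΔHf°(products) − Σ nΔHf°(reactants).
Products: 4·(-393.5) + 2·(-285.8) + 2·(-125.6) = -2396.8
Reactants: 2·(-110.5) + 4·(+0.0) + 2·(-173.5) = -568.0
ΔH_rxn = (-2396.8) − (-568.0) = -1828.8 kJ/mol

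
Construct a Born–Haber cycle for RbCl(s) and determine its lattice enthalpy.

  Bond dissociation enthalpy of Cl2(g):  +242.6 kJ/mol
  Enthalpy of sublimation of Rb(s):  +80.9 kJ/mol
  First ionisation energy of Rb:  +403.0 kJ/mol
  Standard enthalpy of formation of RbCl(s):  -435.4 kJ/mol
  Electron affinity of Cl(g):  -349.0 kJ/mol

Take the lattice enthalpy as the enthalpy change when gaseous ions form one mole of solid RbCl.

ΔHf° = 1·ΔHsub + 1·(ΣIE) + 1/2·D(Cl2) + 1·EA + U
-435.4 = 1·(+80.9) + 1·(+403.0) + 1/2·(+242.6) + 1·(-349.0) + U
U = -435.4 − (+256.2) = -691.6 kJ/mol

U = -691.6 kJ/mol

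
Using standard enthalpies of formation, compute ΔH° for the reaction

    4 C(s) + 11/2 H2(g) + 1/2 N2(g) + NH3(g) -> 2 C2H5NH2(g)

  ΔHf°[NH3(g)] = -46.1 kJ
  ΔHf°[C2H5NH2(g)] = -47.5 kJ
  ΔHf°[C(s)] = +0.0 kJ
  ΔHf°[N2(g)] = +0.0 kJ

ΔH°rxn = Σ nΔHf°(products) − Σ nΔHf°(reactants).
Products: 2·(-47.5) = -95.0
Reactants: 4·(+0.0) + 11/2·(+0.0) + 1/2·(+0.0) + 1·(-46.1) = -46.1
ΔH° = (-95.0) − (-46.1) = -48.9 kJ

ΔH° = -48.9 kJ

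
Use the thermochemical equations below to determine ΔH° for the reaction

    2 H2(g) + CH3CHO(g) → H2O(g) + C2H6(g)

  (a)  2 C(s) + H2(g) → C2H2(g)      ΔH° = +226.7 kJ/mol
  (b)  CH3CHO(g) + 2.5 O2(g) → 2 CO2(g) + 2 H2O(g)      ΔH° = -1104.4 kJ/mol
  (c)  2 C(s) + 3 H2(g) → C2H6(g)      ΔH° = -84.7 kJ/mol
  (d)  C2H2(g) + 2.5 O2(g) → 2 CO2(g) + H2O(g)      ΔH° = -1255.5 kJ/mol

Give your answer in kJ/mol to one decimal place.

(a) reversed: -226.7 kJ/mol
(b) as written (CH3CHO(g) already on the reactant side): -1104.4 kJ/mol
(c) as written (C2H6(g) already on the product side): -84.7 kJ/mol
(d) reversed: +1255.5 kJ/mol
Summing the manipulated equations, ΔH° = (-226.7) + (-1104.4) + (-84.7) + (+1255.5) = -160.3 kJ/mol

ΔH° = -160.3 kJ/mol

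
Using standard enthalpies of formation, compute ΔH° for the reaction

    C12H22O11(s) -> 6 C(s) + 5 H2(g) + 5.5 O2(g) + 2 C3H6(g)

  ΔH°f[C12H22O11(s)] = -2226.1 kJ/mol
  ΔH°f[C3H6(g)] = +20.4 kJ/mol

ΔH° = 2266.9 kJ/mol

Products: 6·(+0.0) + 5·(+0.0) + 11/2·(+0.0) + 2·(+20.4) = +40.8
Reactants: 1·(-2226.1) = -2226.1
ΔH° = (+40.8) − (-2226.1) = 2266.9 kJ/mol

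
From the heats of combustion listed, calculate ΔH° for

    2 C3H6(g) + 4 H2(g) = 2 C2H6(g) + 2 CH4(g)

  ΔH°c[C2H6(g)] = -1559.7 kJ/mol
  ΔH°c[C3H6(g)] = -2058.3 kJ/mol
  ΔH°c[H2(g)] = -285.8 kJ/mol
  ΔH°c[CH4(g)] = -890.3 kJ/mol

With combustion enthalpies, reactants minus products:
= [2·(-2058.3) + 4·(-285.8)] − [2·(-1559.7) + 2·(-890.3)]
= -359.8 kJ/mol

ΔH° = -359.8 kJ/mol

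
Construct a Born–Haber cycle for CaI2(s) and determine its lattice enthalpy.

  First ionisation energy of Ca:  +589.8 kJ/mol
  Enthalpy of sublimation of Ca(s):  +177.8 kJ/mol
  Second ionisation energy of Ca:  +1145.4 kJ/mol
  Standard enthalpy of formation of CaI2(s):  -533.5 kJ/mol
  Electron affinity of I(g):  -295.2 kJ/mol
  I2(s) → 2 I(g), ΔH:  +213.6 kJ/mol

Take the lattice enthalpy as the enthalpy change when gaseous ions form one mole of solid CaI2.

U = -2069.7 kJ/mol

ΔHf° = 1·ΔHsub + 1·(ΣIE) + 1·D(I2) + 2·EA + U
-533.5 = 1·(+177.8) + 1·(+1735.2) + 1·(+213.6) + 2·(-295.2) + U
U = -533.5 − (+1536.2) = -2069.7 kJ/mol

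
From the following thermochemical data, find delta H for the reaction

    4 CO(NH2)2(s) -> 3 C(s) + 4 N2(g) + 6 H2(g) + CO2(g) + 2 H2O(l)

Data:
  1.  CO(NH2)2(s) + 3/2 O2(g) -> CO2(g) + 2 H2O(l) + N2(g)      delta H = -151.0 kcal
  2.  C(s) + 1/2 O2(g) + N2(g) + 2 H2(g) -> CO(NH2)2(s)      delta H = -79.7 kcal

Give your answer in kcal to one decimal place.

eq. 1 as written (CO2(g) already on the product side): -151.0 kcal
eq. 2 reversed and × 3 (reverse to put C(s) on the product side; ×3 to match 3 C(s) in the target): (-3)·(-79.7) = +239.1 kcal
Since enthalpy is a state function, delta H = (1)·(-151.0) + (-3)·(-79.7) = 88.1 kcal

delta H = 88.1 kcal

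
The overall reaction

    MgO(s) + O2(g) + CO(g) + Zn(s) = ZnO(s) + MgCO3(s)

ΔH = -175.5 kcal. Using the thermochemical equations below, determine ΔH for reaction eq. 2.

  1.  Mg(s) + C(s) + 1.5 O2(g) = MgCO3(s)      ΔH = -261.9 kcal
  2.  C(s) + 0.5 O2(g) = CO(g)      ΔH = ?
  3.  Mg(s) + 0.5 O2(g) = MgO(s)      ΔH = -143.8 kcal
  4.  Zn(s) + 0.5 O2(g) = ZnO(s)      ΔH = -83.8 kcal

ΔH = -26.4 kcal

eq. 1 as written (MgCO3(s) already on the product side): -261.9 kcal
eq. 2 reversed (CO(g) must end up as a reactant): contributes −x
eq. 3 reversed (MgO(s) must end up as a reactant): +143.8 kcal
eq. 4 as written (ZnO(s) already on the product side): -83.8 kcal
-175.5 = (-261.9) + (+143.8) + (-83.8) − x
x = (-175.5 − (-201.9)) / (-1) = -26.4 kcal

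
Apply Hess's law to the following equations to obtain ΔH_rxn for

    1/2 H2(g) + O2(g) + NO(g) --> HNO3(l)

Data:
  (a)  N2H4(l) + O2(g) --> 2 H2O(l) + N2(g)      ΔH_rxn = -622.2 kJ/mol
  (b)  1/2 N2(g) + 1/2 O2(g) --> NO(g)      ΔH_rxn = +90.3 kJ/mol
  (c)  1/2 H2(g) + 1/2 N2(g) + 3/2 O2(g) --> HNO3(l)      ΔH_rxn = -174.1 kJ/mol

ΔH_rxn = -264.4 kJ/mol

(a): not needed (N2H4(l) appears nowhere else).
(b) reversed (NO(g) must end up as a reactant): -90.3 kJ/mol
(c) as written (HNO3(l) already on the product side): -174.1 kJ/mol
By Hess's law, ΔH_rxn = (-1)·(+90.3) + (1)·(-174.1) = -264.4 kJ/mol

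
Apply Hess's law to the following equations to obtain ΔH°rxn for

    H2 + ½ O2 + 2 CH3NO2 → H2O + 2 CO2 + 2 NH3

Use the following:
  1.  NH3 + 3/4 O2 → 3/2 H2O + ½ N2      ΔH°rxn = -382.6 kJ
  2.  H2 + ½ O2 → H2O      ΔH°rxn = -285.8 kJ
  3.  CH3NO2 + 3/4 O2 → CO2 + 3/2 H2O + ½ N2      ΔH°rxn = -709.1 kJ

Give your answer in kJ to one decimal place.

eq. 1 reversed and × 2: (-2)·(-382.6) = +765.2 kJ
eq. 2 as written: -285.8 kJ
eq. 3 × 2: (2)·(-709.1) = -1418.2 kJ
ΔH°rxn = (+765.2) + (-285.8) + (-1418.2) = -938.8 kJ

ΔH°rxn = -938.8 kJ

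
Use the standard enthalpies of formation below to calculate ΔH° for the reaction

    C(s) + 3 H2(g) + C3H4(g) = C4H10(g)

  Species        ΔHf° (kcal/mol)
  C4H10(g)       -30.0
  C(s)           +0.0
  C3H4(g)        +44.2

ΔH° = -74.2 kcal/mol

ΔH°rxn = Σ nΔHf°(products) − Σ nΔHf°(reactants).
Products: 1·(-30.0) = -30.0
Reactants: 1·(+0.0) + 3·(+0.0) + 1·(+44.2) = +44.2
ΔH° = (-30.0) − (+44.2) = -74.2 kcal/mol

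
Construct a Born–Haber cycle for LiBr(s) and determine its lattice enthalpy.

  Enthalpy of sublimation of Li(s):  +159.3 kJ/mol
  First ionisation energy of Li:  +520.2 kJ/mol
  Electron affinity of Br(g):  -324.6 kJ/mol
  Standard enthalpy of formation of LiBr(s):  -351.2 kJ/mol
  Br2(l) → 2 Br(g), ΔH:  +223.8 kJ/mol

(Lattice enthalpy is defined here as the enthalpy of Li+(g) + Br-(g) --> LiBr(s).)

ΔHf° = 1·ΔHsub + 1·(ΣIE) + 1/2·D(Br2) + 1·EA + U
-351.2 = 1·(+159.3) + 1·(+520.2) + 1/2·(+223.8) + 1·(-324.6) + U
U = -351.2 − (+466.8) = -818.0 kJ/mol

U = -818.0 kJ/mol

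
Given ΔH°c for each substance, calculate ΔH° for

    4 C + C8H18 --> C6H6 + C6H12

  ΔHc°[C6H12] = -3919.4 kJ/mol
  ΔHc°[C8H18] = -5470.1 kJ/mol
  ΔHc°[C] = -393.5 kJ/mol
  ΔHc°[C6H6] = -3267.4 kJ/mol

ΔH° = 142.7 kJ/mol

With combustion enthalpies, reactants minus products:
= [4·(-393.5) + 1·(-5470.1)] − [1·(-3267.4) + 1·(-3919.4)]
= 142.7 kJ/mol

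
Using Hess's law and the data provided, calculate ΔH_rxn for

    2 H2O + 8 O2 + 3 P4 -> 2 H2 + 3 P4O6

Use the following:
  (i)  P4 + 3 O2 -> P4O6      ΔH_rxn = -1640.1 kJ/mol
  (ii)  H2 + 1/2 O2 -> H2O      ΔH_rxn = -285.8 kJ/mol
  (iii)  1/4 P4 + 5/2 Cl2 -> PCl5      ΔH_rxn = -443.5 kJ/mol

(i) × 3: (3)·(-1640.1) = -4920.3 kJ/mol
(ii) reversed and × 2: (-2)·(-285.8) = +571.6 kJ/mol
(iii): not needed.
By Hess's law, ΔH_rxn = (3)·(-1640.1) + (-2)·(-285.8) = -4348.7 kJ/mol

ΔH_rxn = -4348.7 kJ/mol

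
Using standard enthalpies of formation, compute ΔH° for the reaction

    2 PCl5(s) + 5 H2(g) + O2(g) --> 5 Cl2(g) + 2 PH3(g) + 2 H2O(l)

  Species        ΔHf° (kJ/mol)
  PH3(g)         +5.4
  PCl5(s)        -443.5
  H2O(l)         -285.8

ΔH°rxn = Σ nΔHf°(products) − Σ nΔHf°(reactants).
Products: 5·(+0.0) + 2·(+5.4) + 2·(-285.8) = -560.8
Reactants: 2·(-443.5) + 5·(+0.0) + 1·(+0.0) = -887.0
ΔH° = (-560.8) − (-887.0) = 326.2 kJ/mol

ΔH° = 326.2 kJ/mol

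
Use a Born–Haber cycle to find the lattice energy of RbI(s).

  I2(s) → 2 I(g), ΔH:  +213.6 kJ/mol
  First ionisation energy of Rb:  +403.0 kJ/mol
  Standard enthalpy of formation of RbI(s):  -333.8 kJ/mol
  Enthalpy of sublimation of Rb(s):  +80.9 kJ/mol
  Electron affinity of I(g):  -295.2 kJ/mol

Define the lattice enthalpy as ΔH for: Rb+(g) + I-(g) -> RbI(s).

ΔHf° = 1·ΔHsub + 1·(ΣIE) + 1/2·D(I2) + 1·EA + U
-333.8 = 1·(+80.9) + 1·(+403.0) + 1/2·(+213.6) + 1·(-295.2) + U
U = -333.8 − (+295.5) = -629.3 kJ/mol

U = -629.3 kJ/mol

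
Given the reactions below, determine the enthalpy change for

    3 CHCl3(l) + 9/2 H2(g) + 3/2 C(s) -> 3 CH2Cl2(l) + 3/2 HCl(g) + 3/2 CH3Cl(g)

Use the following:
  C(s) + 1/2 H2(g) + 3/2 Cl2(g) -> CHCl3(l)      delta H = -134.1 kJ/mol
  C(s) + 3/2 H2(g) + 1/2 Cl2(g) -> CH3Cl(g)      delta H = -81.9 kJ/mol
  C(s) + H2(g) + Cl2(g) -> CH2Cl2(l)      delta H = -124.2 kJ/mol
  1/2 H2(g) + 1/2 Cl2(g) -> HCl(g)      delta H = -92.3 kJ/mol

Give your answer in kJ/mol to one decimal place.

delta H = -231.6 kJ/mol

equation 1 reversed and × 3 (CHCl3(l) must end up as a reactant; scale by 3 for the 3 CHCl3(l)): (-3)·(-134.1) = +402.3 kJ/mol
equation 2 × 3/2 (scale by 3/2 for the 3/2 CH3Cl(g)): (3/2)·(-81.9) = -122.85 kJ/mol
equation 3 × 3 (×3 to match 3 CH2Cl2(l) in the target): (3)·(-124.2) = -372.6 kJ/mol
equation 4 × 3/2 (×3/2 to match 3/2 HCl(g) in the target): (3/2)·(-92.3) = -138.45 kJ/mol
Summing the manipulated equations, delta H = (-3)·(-134.1) + (3/2)·(-81.9) + (3)·(-124.2) + (3/2)·(-92.3) = -231.6 kJ/mol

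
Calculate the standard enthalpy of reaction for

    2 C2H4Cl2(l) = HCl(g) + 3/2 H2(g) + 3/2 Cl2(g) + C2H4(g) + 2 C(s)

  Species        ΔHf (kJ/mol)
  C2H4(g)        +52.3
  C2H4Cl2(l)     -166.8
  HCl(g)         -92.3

Products: 1·(-92.3) + 3/2·(+0.0) + 3/2·(+0.0) + 1·(+52.3) + 2·(+0.0) = -40.0
Reactants: 2·(-166.8) = -333.6
ΔH° = (-40.0) − (-333.6) = 293.6 kJ/mol

ΔH° = 293.6 kJ/mol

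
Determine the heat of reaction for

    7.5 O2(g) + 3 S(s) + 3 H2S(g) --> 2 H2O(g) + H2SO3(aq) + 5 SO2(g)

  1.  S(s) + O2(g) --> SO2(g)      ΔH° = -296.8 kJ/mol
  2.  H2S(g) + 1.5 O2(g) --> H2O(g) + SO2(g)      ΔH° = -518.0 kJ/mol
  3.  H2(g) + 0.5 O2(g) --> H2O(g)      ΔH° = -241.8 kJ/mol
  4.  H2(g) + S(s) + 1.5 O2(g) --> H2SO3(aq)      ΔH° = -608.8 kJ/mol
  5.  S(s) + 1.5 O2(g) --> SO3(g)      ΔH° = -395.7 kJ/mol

eq. 1 × 2: (2)·(-296.8) = -593.6 kJ/mol
eq. 2 × 3: (3)·(-518.0) = -1554.0 kJ/mol
eq. 3 reversed: +241.8 kJ/mol
eq. 4 as written: -608.8 kJ/mol
eq. 5: not needed.
Since enthalpy is a state function, ΔH° = (-593.6) + (-1554.0) + (+241.8) + (-608.8) = -2514.6 kJ/mol

ΔH° = -2514.6 kJ/mol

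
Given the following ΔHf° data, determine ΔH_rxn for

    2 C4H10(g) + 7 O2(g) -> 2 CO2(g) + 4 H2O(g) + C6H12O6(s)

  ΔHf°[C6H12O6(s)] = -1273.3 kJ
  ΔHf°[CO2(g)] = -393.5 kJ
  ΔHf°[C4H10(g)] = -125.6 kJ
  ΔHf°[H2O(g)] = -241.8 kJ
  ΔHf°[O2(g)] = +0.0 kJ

ΔH_rxn = -2776.3 kJ

Products: 2·(-393.5) + 4·(-241.8) + 1·(-1273.3) = -3027.5
Reactants: 2·(-125.6) + 7·(+0.0) = -251.2
ΔH_rxn = (-3027.5) − (-251.2) = -2776.3 kJ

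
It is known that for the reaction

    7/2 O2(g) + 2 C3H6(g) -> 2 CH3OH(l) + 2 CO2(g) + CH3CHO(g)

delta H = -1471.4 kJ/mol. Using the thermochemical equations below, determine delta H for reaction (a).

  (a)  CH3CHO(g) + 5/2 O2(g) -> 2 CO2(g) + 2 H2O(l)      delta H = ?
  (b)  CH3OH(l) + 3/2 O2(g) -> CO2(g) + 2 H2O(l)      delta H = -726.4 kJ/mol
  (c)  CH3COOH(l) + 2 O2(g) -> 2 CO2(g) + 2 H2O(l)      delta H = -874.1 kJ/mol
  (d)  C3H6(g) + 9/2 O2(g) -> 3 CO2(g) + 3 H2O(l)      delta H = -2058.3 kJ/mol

(a) reversed (CH3CHO(g) must end up as a product): contributes −x
(b) reversed and × 2 (reverse to put CH3OH(l) on the product side; scale by 2 for the 2 CH3OH(l)): (-2)·(-726.4) = +1452.8 kJ/mol
(c): not needed (CH3COOH(l) appears nowhere else).
(d) × 2 (scale by 2 for the 2 C3H6(g)): (2)·(-2058.3) = -4116.6 kJ/mol
-1471.4 = (+1452.8) + (-4116.6) − x
x = (-1471.4 − (-2663.8)) / (-1) = -1192.4 kJ/mol

delta H = -1192.4 kJ/mol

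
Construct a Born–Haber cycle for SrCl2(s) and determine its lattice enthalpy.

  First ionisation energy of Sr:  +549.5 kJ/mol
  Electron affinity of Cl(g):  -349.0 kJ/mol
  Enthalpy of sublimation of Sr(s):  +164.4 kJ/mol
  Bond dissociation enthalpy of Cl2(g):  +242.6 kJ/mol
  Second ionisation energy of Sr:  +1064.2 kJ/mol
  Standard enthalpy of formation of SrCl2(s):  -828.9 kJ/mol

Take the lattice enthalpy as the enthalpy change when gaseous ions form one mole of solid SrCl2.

ΔHf° = 1·ΔHsub + 1·(ΣIE) + 1·D(Cl2) + 2·EA + U
-828.9 = 1·(+164.4) + 1·(+1613.7) + 1·(+242.6) + 2·(-349.0) + U
U = -828.9 − (+1322.7) = -2151.6 kJ/mol

U = -2151.6 kJ/mol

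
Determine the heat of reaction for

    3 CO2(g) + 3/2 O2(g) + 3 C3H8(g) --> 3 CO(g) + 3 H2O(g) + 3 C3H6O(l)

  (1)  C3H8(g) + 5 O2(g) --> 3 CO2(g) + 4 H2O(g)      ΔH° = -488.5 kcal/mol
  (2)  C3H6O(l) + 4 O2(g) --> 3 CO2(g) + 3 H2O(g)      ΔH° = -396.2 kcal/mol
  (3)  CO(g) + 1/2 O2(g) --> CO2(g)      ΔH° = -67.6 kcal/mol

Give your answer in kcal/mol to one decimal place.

ΔH° = -74.1 kcal/mol

(1) × 3 (scale by 3 for the 3 C3H8(g)): (3)·(-488.5) = -1465.5 kcal/mol
(2) reversed and × 3 (reverse to put C3H6O(l) on the product side; ×3 to match 3 C3H6O(l) in the target): (-3)·(-396.2) = +1188.6 kcal/mol
(3) reversed and × 3 (CO(g) must end up as a product; ×3 to match 3 CO(g) in the target): (-3)·(-67.6) = +202.8 kcal/mol
Combining the equations, ΔH° = (3)·(-488.5) + (-3)·(-396.2) + (-3)·(-67.6) = -74.1 kcal/mol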